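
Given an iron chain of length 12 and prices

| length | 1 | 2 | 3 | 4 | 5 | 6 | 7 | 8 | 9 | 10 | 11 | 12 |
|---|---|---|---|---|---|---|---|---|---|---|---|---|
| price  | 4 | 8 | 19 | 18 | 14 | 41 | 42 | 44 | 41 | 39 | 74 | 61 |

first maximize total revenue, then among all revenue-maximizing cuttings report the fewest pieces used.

Let r[k] be the best obtainable value from length k. For each k, try every first piece i and keep the best of price[i] + r[k−i].
r[1] = 4
r[2] = max(4+4, 8+0) = 8
r[3] = max(4+8, 8+4, 19+0) = 19
r[4] = max(4+19, 8+8, 19+4, 18+0) = 23
r[5] = max(4+23, 8+19, 19+8, 18+4, 14+0) = 27
r[6] = max(4+27, 8+23, 19+19, 18+8, 14+4, 41+0) = 41
r[7] = max(4+41, 8+27, 19+23, …, 41+4, 42+0) = 45
r[8] = max(4+45, 8+41, 19+27, …, 42+4, 44+0) = 49
r[9] = max(4+49, 8+45, 19+41, …, 44+4, 41+0) = 60
r[10] = max(4+60, 8+49, 19+45, …, 41+4, 39+0) = 64
r[11] = max(4+64, 8+60, 19+49, …, 39+4, 74+0) = 74
r[12] = max(4+74, 8+64, 19+60, …, 74+4, 61+0) = 82
Maximum revenue is $82.
Now minimize piece count subject to staying optimal: for each k, pieces[k] = 1 + min over i with p[i]+r[k−i]=r[k] of pieces[k−i].
pieces[9] = 2
pieces[10] = 3
pieces[11] = 1
pieces[12] = 2

2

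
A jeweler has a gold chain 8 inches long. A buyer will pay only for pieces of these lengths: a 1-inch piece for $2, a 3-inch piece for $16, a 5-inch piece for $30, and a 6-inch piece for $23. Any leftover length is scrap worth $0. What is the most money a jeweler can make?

Build f[k] bottom-up: f[k] = max over allowed piece i of (p[i] + f[k−i]).
f[1] = 2
f[2] = 4  (first piece 1, then f[1]=2)
f[3] = 16
f[4] = 18  (first piece 1, then f[3]=16)
f[5] = 30
f[6] = 32  (first piece 1, then f[5]=30)
f[7] = 34  (first piece 1, then f[6]=32)
f[8] = 46  (first piece 3, then f[5]=30)
One optimal cutting: 5 + 3 → $46.

46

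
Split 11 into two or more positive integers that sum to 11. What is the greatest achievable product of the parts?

54

Define g[k] = max over 1≤i<k of i · max(k−i, g[k−i]); the inner max lets the remainder stay uncut if that's better.
g[2] = 1×max(1,0) = 1×1 = 1
g[3] = max(1×2, 2×1) = 2
g[4] = max(1×3, 2×2, 3×1) = 4
g[5] = max(1×4, 2×3, 3×2, 4×1) = 6
g[6] = max(1×6, 2×4, 3×3, 4×2, 5×1) = 9
g[7] = max(1×9, 2×6, 3×4, 4×3, 5×2, 6×1) = 12
g[8] = max(1×12, 2×9, 3×6, …, 6×2, 7×1) = 18
g[9] = max(1×18, 2×12, 3×9, …, 7×2, 8×1) = 27
g[10] = max(1×27, 2×18, 3×12, …, 8×2, 9×1) = 36
g[11] = max(1×36, 2×27, 3×18, …, 9×2, 10×1) = 54
One optimal split: 3 + 3 + 3 + 2; product 3×3×3×2 = 54.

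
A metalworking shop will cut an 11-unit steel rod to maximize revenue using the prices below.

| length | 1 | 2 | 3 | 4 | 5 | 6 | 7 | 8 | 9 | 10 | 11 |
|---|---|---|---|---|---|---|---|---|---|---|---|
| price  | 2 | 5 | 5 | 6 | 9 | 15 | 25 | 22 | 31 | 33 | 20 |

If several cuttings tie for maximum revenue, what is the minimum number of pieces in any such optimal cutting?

2

Consider every possible first cut. r[k] is the best of p[i]+r[k−i] over all sellable i≤k.
r[1] = 2
r[2] = max(2+2, 5+0) = 5
r[3] = max(2+5, 5+2, 5+0) = 7
r[4] = max(2+7, 5+5, 5+2, 6+0) = 10
r[5] = max(2+10, 5+7, 5+5, 6+2, 9+0) = 12
r[6] = max(2+12, 5+10, 5+7, 6+5, 9+2, 15+0) = 15
r[7] = max(2+15, 5+12, 5+10, …, 15+2, 25+0) = 25
r[8] = max(2+25, 5+15, 5+12, …, 25+2, 22+0) = 27
r[9] = max(2+27, 5+25, 5+15, …, 22+2, 31+0) = 31
r[10] = max(2+31, 5+27, 5+25, …, 31+2, 33+0) = 33
r[11] = max(2+33, 5+31, 5+27, …, 33+2, 20+0) = 36
Maximum revenue is $36.
Now minimize piece count subject to staying optimal: for each k, pieces[k] = 1 + min over i with p[i]+r[k−i]=r[k] of pieces[k−i].
pieces[8] = 2
pieces[9] = 1
pieces[10] = 1
pieces[11] = 2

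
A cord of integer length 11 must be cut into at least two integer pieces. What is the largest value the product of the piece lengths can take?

Let f[k] be the best product for length k (with at least one cut). For each first piece i, the rest contributes max(k−i, f[k−i]).
f[2] = 1·max(1,0) = 1·1 = 1
f[3] = 1·max(2,1) = 1·2 = 2
f[4] = 2·max(2,1) = 2·2 = 4
f[5] = 2·max(3,2) = 2·3 = 6
f[6] = 3·max(3,2) = 3·3 = 9
f[7] = 2·max(5,6) = 2·6 = 12
f[8] = 2·max(6,9) = 2·9 = 18
f[9] = 3·max(6,9) = 3·9 = 27
f[10] = 2·max(8,18) = 2·18 = 36
f[11] = 2·max(9,27) = 2·27 = 54
One optimal split: 3 + 3 + 3 + 2; product 3·3·3·2 = 54.

54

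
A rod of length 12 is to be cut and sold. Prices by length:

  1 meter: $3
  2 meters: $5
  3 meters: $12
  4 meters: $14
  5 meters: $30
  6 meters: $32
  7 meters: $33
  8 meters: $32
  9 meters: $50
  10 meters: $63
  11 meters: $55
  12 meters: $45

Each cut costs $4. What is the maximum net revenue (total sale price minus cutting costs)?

64

Let r[k] be the best obtainable value from length k. For each k, try every first piece i and keep the best of price[i] + r[k−i] minus the 4 cut fee when i<k.
r[1] = 3
r[2] = 5
r[3] = 12
r[4] = 14
r[5] = 30
r[6] = 32
r[7] = 33
r[8] = 38  (first piece 3, then r[5]=30)
r[9] = 50
r[10] = 63
r[11] = 62  (first piece 1, then r[10]=63)
r[12] = 64  (first piece 2, then r[10]=63)
One optimal plan: pieces 10 + 2 (1 cut) → $68 − $4 = $64.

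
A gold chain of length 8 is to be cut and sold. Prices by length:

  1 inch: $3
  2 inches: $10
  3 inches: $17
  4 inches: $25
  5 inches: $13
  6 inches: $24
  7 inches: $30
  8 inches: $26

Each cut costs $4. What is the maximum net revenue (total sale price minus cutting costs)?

Build r[k] bottom-up: r[k] = max over allowed piece i of (p[i] + r[k−i]) − 4 per cut.
r[1] = 3
r[2] = 10
r[3] = 17
r[4] = 25
r[5] = 24  (first piece 1, then r[4]=25)
r[6] = 31  (first piece 2, then r[4]=25)
r[7] = 38  (first piece 3, then r[4]=25)
r[8] = 46  (first piece 4, then r[4]=25)
One optimal plan: pieces 4 + 4 (1 cut) → $50 − $4 = $46.

46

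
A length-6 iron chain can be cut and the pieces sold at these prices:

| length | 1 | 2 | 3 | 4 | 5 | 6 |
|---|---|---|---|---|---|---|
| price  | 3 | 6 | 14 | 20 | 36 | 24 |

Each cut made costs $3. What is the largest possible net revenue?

36

Build net[k] bottom-up: net[k] = max over allowed piece i of (p[i] + net[k−i]) − 3 per cut.
net[1] = 3
net[2] = max(3+3-3, 6+0) = 6
net[3] = max(3+6-3, 6+3-3, 14+0) = 14
net[4] = max(3+14-3, 6+6-3, 14+3-3, 20+0) = 20
net[5] = max(3+20-3, 6+14-3, 14+6-3, 20+3-3, 36+0) = 36
net[6] = max(3+36-3, 6+20-3, 14+14-3, 20+6-3, 36+3-3, 24+0) = 36
One optimal plan: pieces 5 + 1 (1 cut) → $39 − $3 = $36.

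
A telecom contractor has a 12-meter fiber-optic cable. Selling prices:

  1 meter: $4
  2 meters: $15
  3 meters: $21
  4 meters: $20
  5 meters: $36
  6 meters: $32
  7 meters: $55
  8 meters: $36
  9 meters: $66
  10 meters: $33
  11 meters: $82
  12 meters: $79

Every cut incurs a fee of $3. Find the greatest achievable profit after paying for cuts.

Consider every possible first cut. net[k] is the best of p[i]+net[k−i] over all sellable i≤k, charging 3 whenever i<k.
net[1] = 4
net[2] = max(4+4-3, 15+0) = 15
net[3] = max(4+15-3, 15+4-3, 21+0) = 21
net[4] = max(4+21-3, 15+15-3, 21+4-3, 20+0) = 27
net[5] = max(4+27-3, 15+21-3, 21+15-3, 20+4-3, 36+0) = 36
net[6] = max(4+36-3, 15+27-3, 21+21-3, 20+15-3, 36+4-3, 32+0) = 39
net[7] = max(4+39-3, 15+36-3, 21+27-3, …, 32+4-3, 55+0) = 55
net[8] = max(4+55-3, 15+39-3, 21+36-3, …, 55+4-3, 36+0) = 56
net[9] = max(4+56-3, 15+55-3, 21+39-3, …, 36+4-3, 66+0) = 67
net[10] = max(4+67-3, 15+56-3, 21+55-3, …, 66+4-3, 33+0) = 73
net[11] = max(4+73-3, 15+67-3, 21+56-3, …, 33+4-3, 82+0) = 82
net[12] = max(4+82-3, 15+73-3, 21+67-3, …, 82+4-3, 79+0) = 88
One optimal plan: pieces 7 + 5 (1 cut) → $91 − $3 = $88.

88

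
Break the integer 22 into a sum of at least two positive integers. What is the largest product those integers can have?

Let m[k] be the best product for length k (with at least one cut). For each first piece i, the rest contributes max(k−i, m[k−i]).
m[2] = 1×max(1,0) = 1×1 = 1
m[3] = 1×max(2,1) = 1×2 = 2
m[4] = 2×max(2,1) = 2×2 = 4
m[5] = 2×max(3,2) = 2×3 = 6
m[6] = 3×max(3,2) = 3×3 = 9
m[7] = 2×max(5,6) = 2×6 = 12
m[8] = 2×max(6,9) = 2×9 = 18
m[9] = 3×max(6,9) = 3×9 = 27
m[10] = 2×max(8,18) = 2×18 = 36
m[11] = 2×max(9,27) = 2×27 = 54
m[12] = 3×max(9,27) = 3×27 = 81
m[13] = 2×max(11,54) = 2×54 = 108
m[14] = 2×max(12,81) = 2×81 = 162
m[15] = 3×max(12,81) = 3×81 = 243
m[16] = 2×max(14,162) = 2×162 = 324
m[17] = 2×max(15,243) = 2×243 = 486
m[18] = 3×max(15,243) = 3×243 = 729
m[19] = 2×max(17,486) = 2×486 = 972
m[20] = 2×max(18,729) = 2×729 = 1458
m[21] = 3×max(18,729) = 3×729 = 2187
m[22] = 2×max(20,1458) = 2×1458 = 2916
One optimal split: 3 + 3 + 3 + 3 + 3 + 3 + 2 + 2; product 3×3×3×3×3×3×2×2 = 2916.

2916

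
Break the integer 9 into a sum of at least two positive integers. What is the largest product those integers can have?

27

Let m[k] be the best product for length k (with at least one cut). For each first piece i, the rest contributes max(k−i, m[k−i]).
m[2] = 1*max(1,0) = 1*1 = 1
m[3] = max(1*2, 2*1) = 2
m[4] = max(1*3, 2*2, 3*1) = 4
m[5] = max(1*4, 2*3, 3*2, 4*1) = 6
m[6] = max(1*6, 2*4, 3*3, 4*2, 5*1) = 9
m[7] = max(1*9, 2*6, 3*4, 4*3, 5*2, 6*1) = 12
m[8] = max(1*12, 2*9, 3*6, …, 6*2, 7*1) = 18
m[9] = max(1*18, 2*12, 3*9, …, 7*2, 8*1) = 27
One optimal split: 3 + 3 + 3; product 3*3*3 = 27.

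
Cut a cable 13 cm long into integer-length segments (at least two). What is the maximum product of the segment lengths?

Fill prod[k] for k=2..13: at each k try every first piece i and multiply by the better of (k−i) uncut or prod[k−i].
prod[2] = 1*max(1,0) = 1*1 = 1
prod[3] = 1*max(2,1) = 1*2 = 2
prod[4] = 2*max(2,1) = 2*2 = 4
prod[5] = 2*max(3,2) = 2*3 = 6
prod[6] = 3*max(3,2) = 3*3 = 9
prod[7] = 2*max(5,6) = 2*6 = 12
prod[8] = 2*max(6,9) = 2*9 = 18
prod[9] = 3*max(6,9) = 3*9 = 27
prod[10] = 2*max(8,18) = 2*18 = 36
prod[11] = 2*max(9,27) = 2*27 = 54
prod[12] = 3*max(9,27) = 3*27 = 81
prod[13] = 2*max(11,54) = 2*54 = 108
One optimal split: 3 + 3 + 3 + 2 + 2; product 3*3*3*2*2 = 108.

108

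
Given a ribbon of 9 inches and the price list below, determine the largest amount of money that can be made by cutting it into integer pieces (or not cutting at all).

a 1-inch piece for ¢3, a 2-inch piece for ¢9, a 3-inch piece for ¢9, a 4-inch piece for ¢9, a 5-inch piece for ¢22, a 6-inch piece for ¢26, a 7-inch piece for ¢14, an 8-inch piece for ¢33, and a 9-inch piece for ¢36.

40

Consider every possible first cut. v[k] is the best of p[i]+v[k−i] over all sellable i≤k.
v[1] = 3
v[2] = max(3+3, 9+0) = 9
v[3] = max(3+9, 9+3, 9+0) = 12
v[4] = max(3+12, 9+9, 9+3, 9+0) = 18
v[5] = max(3+18, 9+12, 9+9, 9+3, 22+0) = 22
v[6] = max(3+22, 9+18, 9+12, 9+9, 22+3, 26+0) = 27
v[7] = max(3+27, 9+22, 9+18, …, 26+3, 14+0) = 31
v[8] = max(3+31, 9+27, 9+22, …, 14+3, 33+0) = 36
v[9] = max(3+36, 9+31, 9+27, …, 33+3, 36+0) = 40
One optimal cutting: 5 + 2 + 2 → ¢22 + ¢9 + ¢9 = ¢40.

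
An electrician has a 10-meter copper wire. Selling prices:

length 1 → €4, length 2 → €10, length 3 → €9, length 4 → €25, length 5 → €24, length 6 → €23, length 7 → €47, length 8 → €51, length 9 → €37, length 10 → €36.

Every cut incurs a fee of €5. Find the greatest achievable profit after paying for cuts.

56

Let v[k] be the best obtainable value from length k. For each k, try every first piece i and keep the best of price[i] + v[k−i] minus the 5 cut fee when i<k.
v[1] = 4
v[2] = 10
v[3] = 9  (first piece 1, then v[2]=10)
v[4] = 25
v[5] = 24  (first piece 1, then v[4]=25)
v[6] = 30  (first piece 2, then v[4]=25)
v[7] = 47
v[8] = 51
v[9] = 52  (first piece 2, then v[7]=47)
v[10] = 56  (first piece 2, then v[8]=51)
One optimal plan: pieces 8 + 2 (1 cut) → €61 − €5 = €56.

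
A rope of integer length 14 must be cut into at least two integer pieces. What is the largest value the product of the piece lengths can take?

162

Let g[k] be the best product for length k (with at least one cut). For each first piece i, the rest contributes max(k−i, g[k−i]).
Small cases: g[2]=1, g[3]=2, g[4]=4, g[5]=6, g[6]=9, g[7]=12, g[8]=18, g[9]=27.
g[10] = max(1×27, 2×18, 3×12, …, 8×2, 9×1) = 36
g[11] = max(1×36, 2×27, 3×18, …, 9×2, 10×1) = 54
g[12] = max(1×54, 2×36, 3×27, …, 10×2, 11×1) = 81
g[13] = max(1×81, 2×54, 3×36, …, 11×2, 12×1) = 108
g[14] = max(1×108, 2×81, 3×54, …, 12×2, 13×1) = 162
One optimal split: 3 + 3 + 3 + 3 + 2; product 3×3×3×3×2 = 162.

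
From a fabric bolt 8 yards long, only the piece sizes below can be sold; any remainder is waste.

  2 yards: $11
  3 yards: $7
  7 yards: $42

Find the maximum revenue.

44

Consider every possible first cut. f[k] is the best of p[i]+f[k−i] over all sellable i≤k.
f[1] = 0
f[2] = 11
f[3] = max(11+0, 7+0) = 11
f[4] = max(11+11, 7+0) = 22
f[5] = max(11+11, 7+11) = 22
f[6] = max(11+22, 7+11) = 33
f[7] = max(11+22, 7+22, 42+0) = 42
f[8] = max(11+33, 7+22, 42+0) = 44
One optimal cutting: 2 + 2 + 2 + 2 → $44.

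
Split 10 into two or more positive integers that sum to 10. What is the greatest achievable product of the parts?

Fill g[k] for k=2..10: at each k try every first piece i and multiply by the better of (k−i) uncut or g[k−i].
g[2] = 1×max(1,0) = 1×1 = 1
g[3] = 1×max(2,1) = 1×2 = 2
g[4] = 2×max(2,1) = 2×2 = 4
g[5] = 2×max(3,2) = 2×3 = 6
g[6] = 3×max(3,2) = 3×3 = 9
g[7] = 2×max(5,6) = 2×6 = 12
g[8] = 2×max(6,9) = 2×9 = 18
g[9] = 3×max(6,9) = 3×9 = 27
g[10] = 2×max(8,18) = 2×18 = 36
One optimal split: 3 + 3 + 2 + 2; product 3×3×2×2 = 36.

36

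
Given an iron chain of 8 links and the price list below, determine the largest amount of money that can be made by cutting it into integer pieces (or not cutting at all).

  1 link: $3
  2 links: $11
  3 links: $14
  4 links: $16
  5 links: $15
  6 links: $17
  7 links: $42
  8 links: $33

Build best[k] bottom-up: best[k] = max over allowed piece i of (p[i] + best[k−i]).
best[1] = 3
best[2] = max(3+3, 11+0) = 11
best[3] = max(3+11, 11+3, 14+0) = 14
best[4] = max(3+14, 11+11, 14+3, 16+0) = 22
best[5] = max(3+22, 11+14, 14+11, 16+3, 15+0) = 25
best[6] = max(3+25, 11+22, 14+14, 16+11, 15+3, 17+0) = 33
best[7] = max(3+33, 11+25, 14+22, …, 17+3, 42+0) = 42
best[8] = max(3+42, 11+33, 14+25, …, 42+3, 33+0) = 45
One optimal cutting: 7 + 1 → $42 + $3 = $45.

45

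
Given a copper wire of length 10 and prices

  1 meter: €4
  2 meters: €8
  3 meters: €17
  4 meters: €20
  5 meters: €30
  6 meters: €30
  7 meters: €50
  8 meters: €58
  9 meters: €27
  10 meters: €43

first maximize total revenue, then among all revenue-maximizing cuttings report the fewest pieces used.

Let r[k] be the best obtainable value from length k. For each k, try every first piece i and keep the best of price[i] + r[k−i].
r[1] = 4
r[2] = 8  (first piece 1, then r[1]=4)
r[3] = 17
r[4] = 21  (first piece 1, then r[3]=17)
r[5] = 30
r[6] = 34  (first piece 1, then r[5]=30)
r[7] = 50
r[8] = 58
r[9] = 62  (first piece 1, then r[8]=58)
r[10] = 67  (first piece 3, then r[7]=50)
Maximum revenue is €67.
Now minimize piece count subject to staying optimal: for each k, pieces[k] = 1 + min over i with p[i]+r[k−i]=r[k] of pieces[k−i].
pieces[7] = 1
pieces[8] = 1
pieces[9] = 2
pieces[10] = 2

2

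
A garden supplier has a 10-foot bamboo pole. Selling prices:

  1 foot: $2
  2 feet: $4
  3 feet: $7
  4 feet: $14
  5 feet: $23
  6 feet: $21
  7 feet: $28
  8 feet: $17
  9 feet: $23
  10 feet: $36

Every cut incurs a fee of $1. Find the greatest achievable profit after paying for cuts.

Consider every possible first cut. net[k] is the best of p[i]+net[k−i] over all sellable i≤k, charging 1 whenever i<k.
net[1] = 2
net[2] = max(2+2-1, 4+0) = 4
net[3] = max(2+4-1, 4+2-1, 7+0) = 7
net[4] = max(2+7-1, 4+4-1, 7+2-1, 14+0) = 14
net[5] = max(2+14-1, 4+7-1, 7+4-1, 14+2-1, 23+0) = 23
net[6] = max(2+23-1, 4+14-1, 7+7-1, 14+4-1, 23+2-1, 21+0) = 24
net[7] = max(2+24-1, 4+23-1, 7+14-1, …, 21+2-1, 28+0) = 28
net[8] = max(2+28-1, 4+24-1, 7+23-1, …, 28+2-1, 17+0) = 29
net[9] = max(2+29-1, 4+28-1, 7+24-1, …, 17+2-1, 23+0) = 36
net[10] = max(2+36-1, 4+29-1, 7+28-1, …, 23+2-1, 36+0) = 45
One optimal plan: pieces 5 + 5 (1 cut) → $46 − $1 = $45.

45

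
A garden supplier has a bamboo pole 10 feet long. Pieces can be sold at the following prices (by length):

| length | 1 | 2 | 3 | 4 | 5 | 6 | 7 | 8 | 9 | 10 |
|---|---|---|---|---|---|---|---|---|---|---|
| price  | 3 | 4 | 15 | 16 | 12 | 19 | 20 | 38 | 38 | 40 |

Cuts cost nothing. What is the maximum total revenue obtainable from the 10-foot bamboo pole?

48

Let best[k] be the best obtainable value from length k. For each k, try every first piece i and keep the best of price[i] + best[k−i].
best[1] = 3
best[2] = max(3+3, 4+0) = 6
best[3] = max(3+6, 4+3, 15+0) = 15
best[4] = max(3+15, 4+6, 15+3, 16+0) = 18
best[5] = max(3+18, 4+15, 15+6, 16+3, 12+0) = 21
best[6] = max(3+21, 4+18, 15+15, 16+6, 12+3, 19+0) = 30
best[7] = max(3+30, 4+21, 15+18, …, 19+3, 20+0) = 33
best[8] = max(3+33, 4+30, 15+21, …, 20+3, 38+0) = 38
best[9] = max(3+38, 4+33, 15+30, …, 38+3, 38+0) = 45
best[10] = max(3+45, 4+38, 15+33, …, 38+3, 40+0) = 48
One optimal cutting: 3 + 3 + 3 + 1 → $15 + $15 + $15 + $3 = $48.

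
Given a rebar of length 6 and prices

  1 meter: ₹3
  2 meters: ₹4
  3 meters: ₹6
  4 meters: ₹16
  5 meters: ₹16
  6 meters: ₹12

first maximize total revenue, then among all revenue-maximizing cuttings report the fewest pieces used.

Build r[k] bottom-up: r[k] = max over allowed piece i of (p[i] + r[k−i]).
r[1] = 3
r[2] = max(3+3, 4+0) = 6
r[3] = max(3+6, 4+3, 6+0) = 9
r[4] = max(3+9, 4+6, 6+3, 16+0) = 16
r[5] = max(3+16, 4+9, 6+6, 16+3, 16+0) = 19
r[6] = max(3+19, 4+16, 6+9, 16+6, 16+3, 12+0) = 22
Maximum revenue is ₹22.
Now minimize piece count subject to staying optimal: for each k, pieces[k] = 1 + min over i with p[i]+r[k−i]=r[k] of pieces[k−i].
pieces[3] = 3
pieces[4] = 1
pieces[5] = 2
pieces[6] = 3

3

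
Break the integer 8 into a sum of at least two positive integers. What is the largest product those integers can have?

Fill m[k] for k=2..8: at each k try every first piece i and multiply by the better of (k−i) uncut or m[k−i].
m[2] = 1*max(1,0) = 1*1 = 1
m[3] = 1*max(2,1) = 1*2 = 2
m[4] = 2*max(2,1) = 2*2 = 4
m[5] = 2*max(3,2) = 2*3 = 6
m[6] = 3*max(3,2) = 3*3 = 9
m[7] = 2*max(5,6) = 2*6 = 12
m[8] = 2*max(6,9) = 2*9 = 18
One optimal split: 3 + 3 + 2; product 3*3*2 = 18.

18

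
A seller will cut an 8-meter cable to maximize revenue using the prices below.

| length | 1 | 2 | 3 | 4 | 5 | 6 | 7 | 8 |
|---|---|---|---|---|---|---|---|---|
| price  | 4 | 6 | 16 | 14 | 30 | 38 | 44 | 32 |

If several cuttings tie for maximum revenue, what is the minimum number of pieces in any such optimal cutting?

Let r[k] be the best obtainable value from length k. For each k, try every first piece i and keep the best of price[i] + r[k−i].
r[1] = 4
r[2] = max(4+4, 6+0) = 8
r[3] = max(4+8, 6+4, 16+0) = 16
r[4] = max(4+16, 6+8, 16+4, 14+0) = 20
r[5] = max(4+20, 6+16, 16+8, 14+4, 30+0) = 30
r[6] = max(4+30, 6+20, 16+16, 14+8, 30+4, 38+0) = 38
r[7] = max(4+38, 6+30, 16+20, …, 38+4, 44+0) = 44
r[8] = max(4+44, 6+38, 16+30, …, 44+4, 32+0) = 48
Maximum revenue is 48.
Now minimize piece count subject to staying optimal: for each k, pieces[k] = 1 + min over i with p[i]+r[k−i]=r[k] of pieces[k−i].
pieces[5] = 1
pieces[6] = 1
pieces[7] = 1
pieces[8] = 2

2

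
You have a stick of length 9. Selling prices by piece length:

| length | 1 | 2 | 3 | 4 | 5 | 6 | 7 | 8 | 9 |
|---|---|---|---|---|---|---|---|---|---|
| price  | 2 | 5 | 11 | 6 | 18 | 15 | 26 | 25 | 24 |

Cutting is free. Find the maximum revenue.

33

Consider every possible first cut. r[k] is the best of p[i]+r[k−i] over all sellable i≤k.
r[1] = 2
r[2] = max(2+2, 5+0) = 5
r[3] = max(2+5, 5+2, 11+0) = 11
r[4] = max(2+11, 5+5, 11+2, 6+0) = 13
r[5] = max(2+13, 5+11, 11+5, 6+2, 18+0) = 18
r[6] = max(2+18, 5+13, 11+11, 6+5, 18+2, 15+0) = 22
r[7] = max(2+22, 5+18, 11+13, …, 15+2, 26+0) = 26
r[8] = max(2+26, 5+22, 11+18, …, 26+2, 25+0) = 29
r[9] = max(2+29, 5+26, 11+22, …, 25+2, 24+0) = 33
One optimal cutting: 3 + 3 + 3 → 11 + 11 + 11 = 33.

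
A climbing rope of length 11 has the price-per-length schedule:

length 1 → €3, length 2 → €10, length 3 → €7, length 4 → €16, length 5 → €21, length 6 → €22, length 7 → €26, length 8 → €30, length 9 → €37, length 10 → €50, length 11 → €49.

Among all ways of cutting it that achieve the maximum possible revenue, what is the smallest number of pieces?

Build r[k] bottom-up: r[k] = max over allowed piece i of (p[i] + r[k−i]).
r[1] = 3
r[2] = 10
r[3] = 13  (first piece 1, then r[2]=10)
r[4] = 20  (first piece 2, then r[2]=10)
r[5] = 23  (first piece 1, then r[4]=20)
r[6] = 30  (first piece 2, then r[4]=20)
r[7] = 33  (first piece 1, then r[6]=30)
r[8] = 40  (first piece 2, then r[6]=30)
r[9] = 43  (first piece 1, then r[8]=40)
r[10] = 50  (first piece 2, then r[8]=40)
r[11] = 53  (first piece 1, then r[10]=50)
Maximum revenue is €53.
Now minimize piece count subject to staying optimal: for each k, pieces[k] = 1 + min over i with p[i]+r[k−i]=r[k] of pieces[k−i].
pieces[8] = 4
pieces[9] = 5
pieces[10] = 1
pieces[11] = 2

2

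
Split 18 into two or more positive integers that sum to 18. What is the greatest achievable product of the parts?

729

Define P[k] = max over 1≤i<k of i · max(k−i, P[k−i]); the inner max lets the remainder stay uncut if that's better.
P[2] = 1×max(1,0) = 1×1 = 1
P[3] = 1×max(2,1) = 1×2 = 2
P[4] = 2×max(2,1) = 2×2 = 4
P[5] = 2×max(3,2) = 2×3 = 6
P[6] = 3×max(3,2) = 3×3 = 9
P[7] = 2×max(5,6) = 2×6 = 12
P[8] = 2×max(6,9) = 2×9 = 18
P[9] = 3×max(6,9) = 3×9 = 27
P[10] = 2×max(8,18) = 2×18 = 36
P[11] = 2×max(9,27) = 2×27 = 54
P[12] = 3×max(9,27) = 3×27 = 81
P[13] = 2×max(11,54) = 2×54 = 108
P[14] = 2×max(12,81) = 2×81 = 162
P[15] = 3×max(12,81) = 3×81 = 243
P[16] = 2×max(14,162) = 2×162 = 324
P[17] = 2×max(15,243) = 2×243 = 486
P[18] = 3×max(15,243) = 3×243 = 729
One optimal split: 3 + 3 + 3 + 3 + 3 + 3; product 3×3×3×3×3×3 = 729.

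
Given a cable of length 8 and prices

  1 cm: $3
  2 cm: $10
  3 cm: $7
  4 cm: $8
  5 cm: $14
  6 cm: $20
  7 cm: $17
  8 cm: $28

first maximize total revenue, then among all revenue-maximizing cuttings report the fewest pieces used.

Consider every possible first cut. r[k] is the best of p[i]+r[k−i] over all sellable i≤k.
r[1] = 3
r[2] = max(3+3, 10+0) = 10
r[3] = max(3+10, 10+3, 7+0) = 13
r[4] = max(3+13, 10+10, 7+3, 8+0) = 20
r[5] = max(3+20, 10+13, 7+10, 8+3, 14+0) = 23
r[6] = max(3+23, 10+20, 7+13, 8+10, 14+3, 20+0) = 30
r[7] = max(3+30, 10+23, 7+20, …, 20+3, 17+0) = 33
r[8] = max(3+33, 10+30, 7+23, …, 17+3, 28+0) = 40
Maximum revenue is $40.
Now minimize piece count subject to staying optimal: for each k, pieces[k] = 1 + min over i with p[i]+r[k−i]=r[k] of pieces[k−i].
pieces[5] = 3
pieces[6] = 3
pieces[7] = 4
pieces[8] = 4

4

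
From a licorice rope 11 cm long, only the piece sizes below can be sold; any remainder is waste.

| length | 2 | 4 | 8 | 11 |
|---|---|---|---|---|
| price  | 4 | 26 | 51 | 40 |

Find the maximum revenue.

Consider every possible first cut. best[k] is the best of p[i]+best[k−i] over all sellable i≤k.
best[1] = 0
best[2] = 4
best[3] = 4
best[4] = max(4+4, 26+0) = 26
best[5] = max(4+4, 26+0) = 26
best[6] = max(4+26, 26+4) = 30
best[7] = max(4+26, 26+4) = 30
best[8] = max(4+30, 26+26, 51+0) = 52
best[9] = max(4+30, 26+26, 51+0) = 52
best[10] = max(4+52, 26+30, 51+4) = 56
best[11] = max(4+52, 26+30, 51+4, 40+0) = 56
One optimal cutting: pieces 4 + 4 + 2 with 1 cm of scrap → ¢56.

56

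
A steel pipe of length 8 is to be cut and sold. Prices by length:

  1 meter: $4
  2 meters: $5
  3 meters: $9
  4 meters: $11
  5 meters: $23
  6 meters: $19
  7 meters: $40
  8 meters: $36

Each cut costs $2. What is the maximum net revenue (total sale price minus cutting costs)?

42

Consider every possible first cut. v[k] is the best of p[i]+v[k−i] over all sellable i≤k, charging 2 whenever i<k.
v[1] = 4
v[2] = 6  (first piece 1, then v[1]=4)
v[3] = 9
v[4] = 11  (first piece 1, then v[3]=9)
v[5] = 23
v[6] = 25  (first piece 1, then v[5]=23)
v[7] = 40
v[8] = 42  (first piece 1, then v[7]=40)
One optimal plan: pieces 7 + 1 (1 cut) → $44 − $2 = $42.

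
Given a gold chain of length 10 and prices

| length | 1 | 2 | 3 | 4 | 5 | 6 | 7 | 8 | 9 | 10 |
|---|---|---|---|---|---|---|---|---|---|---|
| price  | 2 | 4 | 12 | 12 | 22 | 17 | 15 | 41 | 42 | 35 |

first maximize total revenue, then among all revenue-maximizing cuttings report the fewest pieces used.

2

Build r[k] bottom-up: r[k] = max over allowed piece i of (p[i] + r[k−i]).
r[1] = 2
r[2] = 4  (first piece 1, then r[1]=2)
r[3] = 12
r[4] = 14  (first piece 1, then r[3]=12)
r[5] = 22
r[6] = 24  (first piece 1, then r[5]=22)
r[7] = 26  (first piece 1, then r[6]=24)
r[8] = 41
r[9] = 43  (first piece 1, then r[8]=41)
r[10] = 45  (first piece 1, then r[9]=43)
Maximum revenue is $45.
Now minimize piece count subject to staying optimal: for each k, pieces[k] = 1 + min over i with p[i]+r[k−i]=r[k] of pieces[k−i].
pieces[7] = 2
pieces[8] = 1
pieces[9] = 2
pieces[10] = 2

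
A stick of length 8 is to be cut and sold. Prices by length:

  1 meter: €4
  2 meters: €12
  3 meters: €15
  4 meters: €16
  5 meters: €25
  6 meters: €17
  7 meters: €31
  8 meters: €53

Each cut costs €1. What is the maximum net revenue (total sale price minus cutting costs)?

53

Build net[k] bottom-up: net[k] = max over allowed piece i of (p[i] + net[k−i]) − 1 per cut.
net[1] = 4
net[2] = 12
net[3] = 15  (first piece 1, then net[2]=12)
net[4] = 23  (first piece 2, then net[2]=12)
net[5] = 26  (first piece 1, then net[4]=23)
net[6] = 34  (first piece 2, then net[4]=23)
net[7] = 37  (first piece 1, then net[6]=34)
net[8] = 53
Best is to make no cuts and sell whole for €53.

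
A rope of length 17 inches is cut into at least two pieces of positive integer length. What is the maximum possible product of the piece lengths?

486

Fill prod[k] for k=2..17: at each k try every first piece i and multiply by the better of (k−i) uncut or prod[k−i].
prod[2] = 1*max(1,0) = 1*1 = 1
prod[3] = max(1*2, 2*1) = 2
prod[4] = max(1*3, 2*2, 3*1) = 4
prod[5] = max(1*4, 2*3, 3*2, 4*1) = 6
prod[6] = max(1*6, 2*4, 3*3, 4*2, 5*1) = 9
prod[7] = max(1*9, 2*6, 3*4, 4*3, 5*2, 6*1) = 12
prod[8] = max(1*12, 2*9, 3*6, …, 6*2, 7*1) = 18
prod[9] = max(1*18, 2*12, 3*9, …, 7*2, 8*1) = 27
prod[10] = max(1*27, 2*18, 3*12, …, 8*2, 9*1) = 36
prod[11] = max(1*36, 2*27, 3*18, …, 9*2, 10*1) = 54
prod[12] = max(1*54, 2*36, 3*27, …, 10*2, 11*1) = 81
prod[13] = max(1*81, 2*54, 3*36, …, 11*2, 12*1) = 108
prod[14] = max(1*108, 2*81, 3*54, …, 12*2, 13*1) = 162
prod[15] = max(1*162, 2*108, 3*81, …, 13*2, 14*1) = 243
prod[16] = max(1*243, 2*162, 3*108, …, 14*2, 15*1) = 324
prod[17] = max(1*324, 2*243, 3*162, …, 15*2, 16*1) = 486
One optimal split: 3 + 3 + 3 + 3 + 3 + 2; product 3*3*3*3*3*2 = 486.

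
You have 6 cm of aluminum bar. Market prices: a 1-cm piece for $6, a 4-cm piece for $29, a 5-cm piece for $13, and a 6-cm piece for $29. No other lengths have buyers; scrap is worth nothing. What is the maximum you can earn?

Let r[k] be the best obtainable value from length k. For each k, try every first piece i and keep the best of price[i] + r[k−i].
r[1] = 6
r[2] = 12  (first piece 1, then r[1]=6)
r[3] = 18  (first piece 1, then r[2]=12)
r[4] = max(6+18, 29+0) = 29
r[5] = max(6+29, 29+6, 13+0) = 35
r[6] = max(6+35, 29+12, 13+6, 29+0) = 41
One optimal cutting: 4 + 1 + 1 → $41.

41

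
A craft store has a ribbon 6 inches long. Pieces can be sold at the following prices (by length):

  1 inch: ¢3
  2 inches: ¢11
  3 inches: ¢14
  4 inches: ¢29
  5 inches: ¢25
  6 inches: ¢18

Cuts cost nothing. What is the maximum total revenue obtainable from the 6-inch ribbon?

Consider every possible first cut. best[k] is the best of p[i]+best[k−i] over all sellable i≤k.
best[1] = 3
best[2] = max(3+3, 11+0) = 11
best[3] = max(3+11, 11+3, 14+0) = 14
best[4] = max(3+14, 11+11, 14+3, 29+0) = 29
best[5] = max(3+29, 11+14, 14+11, 29+3, 25+0) = 32
best[6] = max(3+32, 11+29, 14+14, 29+11, 25+3, 18+0) = 40
One optimal cutting: 4 + 2 → ¢29 + ¢11 = ¢40.

40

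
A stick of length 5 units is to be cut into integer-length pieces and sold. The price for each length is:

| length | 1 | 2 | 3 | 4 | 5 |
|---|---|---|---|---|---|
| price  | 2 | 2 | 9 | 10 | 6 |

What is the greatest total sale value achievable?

Let best[k] be the best obtainable value from length k. For each k, try every first piece i and keep the best of price[i] + best[k−i].
best[1] = 2
best[2] = max(2+2, 2+0) = 4
best[3] = max(2+4, 2+2, 9+0) = 9
best[4] = max(2+9, 2+4, 9+2, 10+0) = 11
best[5] = max(2+11, 2+9, 9+4, 10+2, 6+0) = 13
One optimal cutting: 3 + 1 + 1 → $9 + $2 + $2 = $13.

13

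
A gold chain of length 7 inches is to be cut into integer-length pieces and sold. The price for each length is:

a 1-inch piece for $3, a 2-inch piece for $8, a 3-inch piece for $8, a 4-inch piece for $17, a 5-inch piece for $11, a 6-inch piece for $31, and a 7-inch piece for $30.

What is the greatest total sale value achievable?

34

Let best[k] be the best obtainable value from length k. For each k, try every first piece i and keep the best of price[i] + best[k−i].
best[1] = 3
best[2] = 8
best[3] = 11  (first piece 1, then best[2]=8)
best[4] = 17
best[5] = 20  (first piece 1, then best[4]=17)
best[6] = 31
best[7] = 34  (first piece 1, then best[6]=31)
One optimal cutting: 6 + 1 → $31 + $3 = $34.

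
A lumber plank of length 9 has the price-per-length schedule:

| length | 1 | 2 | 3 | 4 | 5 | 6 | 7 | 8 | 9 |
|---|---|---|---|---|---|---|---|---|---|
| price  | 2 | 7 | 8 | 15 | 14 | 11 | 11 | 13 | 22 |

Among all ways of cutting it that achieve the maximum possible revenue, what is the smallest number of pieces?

Consider every possible first cut. r[k] is the best of p[i]+r[k−i] over all sellable i≤k.
r[1] = 2
r[2] = 7
r[3] = 9  (first piece 1, then r[2]=7)
r[4] = 15
r[5] = 17  (first piece 1, then r[4]=15)
r[6] = 22  (first piece 2, then r[4]=15)
r[7] = 24  (first piece 1, then r[6]=22)
r[8] = 30  (first piece 4, then r[4]=15)
r[9] = 32  (first piece 1, then r[8]=30)
Maximum revenue is $32.
Now minimize piece count subject to staying optimal: for each k, pieces[k] = 1 + min over i with p[i]+r[k−i]=r[k] of pieces[k−i].
pieces[6] = 2
pieces[7] = 3
pieces[8] = 2
pieces[9] = 3

3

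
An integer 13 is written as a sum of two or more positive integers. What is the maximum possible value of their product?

108

Define m[k] = max over 1≤i<k of i · max(k−i, m[k−i]); the inner max lets the remainder stay uncut if that's better.
Small cases: m[2]=1, m[3]=2, m[4]=4, m[5]=6.
m[6] = max(1×6, 2×4, 3×3, 4×2, 5×1) = 9
m[7] = max(1×9, 2×6, 3×4, 4×3, 5×2, 6×1) = 12
m[8] = max(1×12, 2×9, 3×6, …, 6×2, 7×1) = 18
m[9] = max(1×18, 2×12, 3×9, …, 7×2, 8×1) = 27
m[10] = max(1×27, 2×18, 3×12, …, 8×2, 9×1) = 36
m[11] = max(1×36, 2×27, 3×18, …, 9×2, 10×1) = 54
m[12] = max(1×54, 2×36, 3×27, …, 10×2, 11×1) = 81
m[13] = max(1×81, 2×54, 3×36, …, 11×2, 12×1) = 108
One optimal split: 3 + 3 + 3 + 2 + 2; product 3×3×3×2×2 = 108.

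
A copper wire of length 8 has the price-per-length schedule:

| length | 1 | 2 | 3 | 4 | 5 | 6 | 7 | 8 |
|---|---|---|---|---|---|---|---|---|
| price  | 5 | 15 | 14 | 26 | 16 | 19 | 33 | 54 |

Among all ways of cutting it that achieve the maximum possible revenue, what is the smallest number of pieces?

4

Consider every possible first cut. r[k] is the best of p[i]+r[k−i] over all sellable i≤k.
r[1] = 5
r[2] = max(5+5, 15+0) = 15
r[3] = max(5+15, 15+5, 14+0) = 20
r[4] = max(5+20, 15+15, 14+5, 26+0) = 30
r[5] = max(5+30, 15+20, 14+15, 26+5, 16+0) = 35
r[6] = max(5+35, 15+30, 14+20, 26+15, 16+5, 19+0) = 45
r[7] = max(5+45, 15+35, 14+30, …, 19+5, 33+0) = 50
r[8] = max(5+50, 15+45, 14+35, …, 33+5, 54+0) = 60
Maximum revenue is €60.
Now minimize piece count subject to staying optimal: for each k, pieces[k] = 1 + min over i with p[i]+r[k−i]=r[k] of pieces[k−i].
pieces[5] = 3
pieces[6] = 3
pieces[7] = 4
pieces[8] = 4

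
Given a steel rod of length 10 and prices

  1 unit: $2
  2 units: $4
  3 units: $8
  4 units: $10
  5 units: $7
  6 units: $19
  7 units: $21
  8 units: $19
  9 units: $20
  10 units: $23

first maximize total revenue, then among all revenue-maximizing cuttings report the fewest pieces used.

Consider every possible first cut. r[k] is the best of p[i]+r[k−i] over all sellable i≤k.
r[1] = 2
r[2] = 4  (first piece 1, then r[1]=2)
r[3] = 8
r[4] = 10  (first piece 1, then r[3]=8)
r[5] = 12  (first piece 1, then r[4]=10)
r[6] = 19
r[7] = 21  (first piece 1, then r[6]=19)
r[8] = 23  (first piece 1, then r[7]=21)
r[9] = 27  (first piece 3, then r[6]=19)
r[10] = 29  (first piece 1, then r[9]=27)
Maximum revenue is $29.
Now minimize piece count subject to staying optimal: for each k, pieces[k] = 1 + min over i with p[i]+r[k−i]=r[k] of pieces[k−i].
pieces[7] = 1
pieces[8] = 2
pieces[9] = 2
pieces[10] = 2

2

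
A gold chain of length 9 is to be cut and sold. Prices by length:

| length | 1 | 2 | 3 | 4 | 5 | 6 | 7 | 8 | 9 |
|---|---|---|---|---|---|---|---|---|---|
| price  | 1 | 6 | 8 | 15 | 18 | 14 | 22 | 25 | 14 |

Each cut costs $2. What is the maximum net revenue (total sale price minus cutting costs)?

Consider every possible first cut. r[k] is the best of p[i]+r[k−i] over all sellable i≤k, charging 2 whenever i<k.
r[1] = 1
r[2] = max(1+1-2, 6+0) = 6
r[3] = max(1+6-2, 6+1-2, 8+0) = 8
r[4] = max(1+8-2, 6+6-2, 8+1-2, 15+0) = 15
r[5] = max(1+15-2, 6+8-2, 8+6-2, 15+1-2, 18+0) = 18
r[6] = max(1+18-2, 6+15-2, 8+8-2, 15+6-2, 18+1-2, 14+0) = 19
r[7] = max(1+19-2, 6+18-2, 8+15-2, …, 14+1-2, 22+0) = 22
r[8] = max(1+22-2, 6+19-2, 8+18-2, …, 22+1-2, 25+0) = 28
r[9] = max(1+28-2, 6+22-2, 8+19-2, …, 25+1-2, 14+0) = 31
One optimal plan: pieces 5 + 4 (1 cut) → $33 − $2 = $31.

31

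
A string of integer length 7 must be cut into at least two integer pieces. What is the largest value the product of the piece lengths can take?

12

Let g[k] be the best product for length k (with at least one cut). For each first piece i, the rest contributes max(k−i, g[k−i]).
g[2] = 1*max(1,0) = 1*1 = 1
g[3] = max(1*2, 2*1) = 2
g[4] = max(1*3, 2*2, 3*1) = 4
g[5] = max(1*4, 2*3, 3*2, 4*1) = 6
g[6] = max(1*6, 2*4, 3*3, 4*2, 5*1) = 9
g[7] = max(1*9, 2*6, 3*4, 4*3, 5*2, 6*1) = 12
One optimal split: 3 + 2 + 2; product 3*2*2 = 12.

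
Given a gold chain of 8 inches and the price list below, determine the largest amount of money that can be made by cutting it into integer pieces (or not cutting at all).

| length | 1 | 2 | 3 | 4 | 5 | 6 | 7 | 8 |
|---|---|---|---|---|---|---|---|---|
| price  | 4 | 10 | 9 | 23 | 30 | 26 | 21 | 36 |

46

Build R[k] bottom-up: R[k] = max over allowed piece i of (p[i] + R[k−i]).
R[1] = 4
R[2] = max(4+4, 10+0) = 10
R[3] = max(4+10, 10+4, 9+0) = 14
R[4] = max(4+14, 10+10, 9+4, 23+0) = 23
R[5] = max(4+23, 10+14, 9+10, 23+4, 30+0) = 30
R[6] = max(4+30, 10+23, 9+14, 23+10, 30+4, 26+0) = 34
R[7] = max(4+34, 10+30, 9+23, …, 26+4, 21+0) = 40
R[8] = max(4+40, 10+34, 9+30, …, 21+4, 36+0) = 46
One optimal cutting: 4 + 4 → $23 + $23 = $46.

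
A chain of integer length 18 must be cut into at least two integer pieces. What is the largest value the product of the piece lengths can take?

Let f[k] be the best product for length k (with at least one cut). For each first piece i, the rest contributes max(k−i, f[k−i]).
Small cases: f[2]=1, f[3]=2, f[4]=4, f[5]=6, f[6]=9, f[7]=12, f[8]=18, f[9]=27, f[10]=36.
f[11] = 2*max(9,27) = 2*27 = 54
f[12] = 3*max(9,27) = 3*27 = 81
f[13] = 2*max(11,54) = 2*54 = 108
f[14] = 2*max(12,81) = 2*81 = 162
f[15] = 3*max(12,81) = 3*81 = 243
f[16] = 2*max(14,162) = 2*162 = 324
f[17] = 2*max(15,243) = 2*243 = 486
f[18] = 3*max(15,243) = 3*243 = 729
One optimal split: 3 + 3 + 3 + 3 + 3 + 3; product 3*3*3*3*3*3 = 729.

729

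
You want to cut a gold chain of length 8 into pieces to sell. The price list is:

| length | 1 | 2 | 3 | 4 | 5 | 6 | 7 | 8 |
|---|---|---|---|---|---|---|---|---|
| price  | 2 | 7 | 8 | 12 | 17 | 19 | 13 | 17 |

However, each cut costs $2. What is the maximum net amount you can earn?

24

Build v[k] bottom-up: v[k] = max over allowed piece i of (p[i] + v[k−i]) − 2 per cut.
v[1] = 2
v[2] = 7
v[3] = 8
v[4] = 12  (first piece 2, then v[2]=7)
v[5] = 17
v[6] = 19
v[7] = 22  (first piece 2, then v[5]=17)
v[8] = 24  (first piece 2, then v[6]=19)
One optimal plan: pieces 6 + 2 (1 cut) → $26 − $2 = $24.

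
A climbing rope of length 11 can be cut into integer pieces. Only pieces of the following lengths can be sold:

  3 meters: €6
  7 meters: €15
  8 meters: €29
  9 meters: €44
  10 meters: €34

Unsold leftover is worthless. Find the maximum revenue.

44

Consider every possible first cut. best[k] is the best of p[i]+best[k−i] over all sellable i≤k.
best[1] = 0
best[2] = 0
best[3] = 6
best[4] = 6
best[5] = 6
best[6] = 12  (first piece 3, then best[3]=6)
best[7] = 15
best[8] = 29
best[9] = 44
best[10] = 44
best[11] = 44
One optimal cutting: pieces 9 with 2 meters of scrap → €44.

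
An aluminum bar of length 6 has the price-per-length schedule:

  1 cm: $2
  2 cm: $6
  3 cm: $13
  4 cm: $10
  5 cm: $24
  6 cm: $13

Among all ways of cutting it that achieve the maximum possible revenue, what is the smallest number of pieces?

2

Build r[k] bottom-up: r[k] = max over allowed piece i of (p[i] + r[k−i]).
r[1] = 2
r[2] = 6
r[3] = 13
r[4] = 15  (first piece 1, then r[3]=13)
r[5] = 24
r[6] = 26  (first piece 1, then r[5]=24)
Maximum revenue is $26.
Now minimize piece count subject to staying optimal: for each k, pieces[k] = 1 + min over i with p[i]+r[k−i]=r[k] of pieces[k−i].
pieces[3] = 1
pieces[4] = 2
pieces[5] = 1
pieces[6] = 2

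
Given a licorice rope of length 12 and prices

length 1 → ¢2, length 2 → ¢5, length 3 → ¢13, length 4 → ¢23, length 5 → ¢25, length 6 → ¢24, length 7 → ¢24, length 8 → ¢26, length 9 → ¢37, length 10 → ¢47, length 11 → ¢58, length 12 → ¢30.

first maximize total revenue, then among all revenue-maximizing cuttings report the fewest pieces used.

Let r[k] be the best obtainable value from length k. For each k, try every first piece i and keep the best of price[i] + r[k−i].
r[1] = 2
r[2] = max(2+2, 5+0) = 5
r[3] = max(2+5, 5+2, 13+0) = 13
r[4] = max(2+13, 5+5, 13+2, 23+0) = 23
r[5] = max(2+23, 5+13, 13+5, 23+2, 25+0) = 25
r[6] = max(2+25, 5+23, 13+13, 23+5, 25+2, 24+0) = 28
r[7] = max(2+28, 5+25, 13+23, …, 24+2, 24+0) = 36
r[8] = max(2+36, 5+28, 13+25, …, 24+2, 26+0) = 46
r[9] = max(2+46, 5+36, 13+28, …, 26+2, 37+0) = 48
r[10] = max(2+48, 5+46, 13+36, …, 37+2, 47+0) = 51
r[11] = max(2+51, 5+48, 13+46, …, 47+2, 58+0) = 59
r[12] = max(2+59, 5+51, 13+48, …, 58+2, 30+0) = 69
Maximum revenue is ¢69.
Now minimize piece count subject to staying optimal: for each k, pieces[k] = 1 + min over i with p[i]+r[k−i]=r[k] of pieces[k−i].
pieces[9] = 2
pieces[10] = 3
pieces[11] = 3
pieces[12] = 3

3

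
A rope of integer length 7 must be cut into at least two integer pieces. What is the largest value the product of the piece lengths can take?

12

Define g[k] = max over 1≤i<k of i · max(k−i, g[k−i]); the inner max lets the remainder stay uncut if that's better.
g[2] = 1·max(1,0) = 1·1 = 1
g[3] = max(1·2, 2·1) = 2
g[4] = max(1·3, 2·2, 3·1) = 4
g[5] = max(1·4, 2·3, 3·2, 4·1) = 6
g[6] = max(1·6, 2·4, 3·3, 4·2, 5·1) = 9
g[7] = max(1·9, 2·6, 3·4, 4·3, 5·2, 6·1) = 12
One optimal split: 3 + 2 + 2; product 3·2·2 = 12.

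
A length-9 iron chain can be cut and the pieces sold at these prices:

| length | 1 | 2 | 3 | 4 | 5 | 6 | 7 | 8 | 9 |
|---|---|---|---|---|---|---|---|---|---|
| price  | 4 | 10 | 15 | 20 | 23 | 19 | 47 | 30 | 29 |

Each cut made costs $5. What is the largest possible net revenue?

52

Consider every possible first cut. v[k] is the best of p[i]+v[k−i] over all sellable i≤k, charging 5 whenever i<k.
v[1] = 4
v[2] = 10
v[3] = 15
v[4] = 20
v[5] = 23
v[6] = 25  (first piece 2, then v[4]=20)
v[7] = 47
v[8] = 46  (first piece 1, then v[7]=47)
v[9] = 52  (first piece 2, then v[7]=47)
One optimal plan: pieces 7 + 2 (1 cut) → $57 − $5 = $52.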